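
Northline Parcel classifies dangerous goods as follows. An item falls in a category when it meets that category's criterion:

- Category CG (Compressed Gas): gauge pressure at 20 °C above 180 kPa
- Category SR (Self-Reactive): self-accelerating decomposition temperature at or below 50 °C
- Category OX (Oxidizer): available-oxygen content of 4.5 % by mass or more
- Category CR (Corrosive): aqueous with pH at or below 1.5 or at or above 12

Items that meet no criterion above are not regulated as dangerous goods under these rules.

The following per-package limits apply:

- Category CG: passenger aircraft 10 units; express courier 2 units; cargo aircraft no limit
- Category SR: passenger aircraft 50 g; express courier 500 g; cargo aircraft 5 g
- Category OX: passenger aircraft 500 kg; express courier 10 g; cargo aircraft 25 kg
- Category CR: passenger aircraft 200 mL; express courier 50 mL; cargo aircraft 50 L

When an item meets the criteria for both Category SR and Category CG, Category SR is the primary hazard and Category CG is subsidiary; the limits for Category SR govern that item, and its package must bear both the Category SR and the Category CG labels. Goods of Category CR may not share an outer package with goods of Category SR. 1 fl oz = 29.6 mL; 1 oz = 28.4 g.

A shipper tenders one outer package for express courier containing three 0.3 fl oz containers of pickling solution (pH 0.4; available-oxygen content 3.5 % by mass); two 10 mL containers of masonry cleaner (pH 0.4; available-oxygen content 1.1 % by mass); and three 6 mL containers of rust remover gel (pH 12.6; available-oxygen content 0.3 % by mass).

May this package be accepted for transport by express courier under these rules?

No

Pickling solution: pH 0.4 ≤ 1.5 → Category CR (Corrosive).
The masonry cleaner has pH 0.4, which is ≤ 1.5, so it is Category CR (Corrosive).
pH 12.6 meets the Category CR criterion (Corrosive), so the rust remover gel is Category CR.
Category CR net quantity: (three 0.3 fl oz containers = 26.64 mL) + (two 10 mL containers = 20 mL) + (three 6 mL containers = 18 mL) = 64.64 mL.
That exceeds the Category CR express courier limit of 50 mL.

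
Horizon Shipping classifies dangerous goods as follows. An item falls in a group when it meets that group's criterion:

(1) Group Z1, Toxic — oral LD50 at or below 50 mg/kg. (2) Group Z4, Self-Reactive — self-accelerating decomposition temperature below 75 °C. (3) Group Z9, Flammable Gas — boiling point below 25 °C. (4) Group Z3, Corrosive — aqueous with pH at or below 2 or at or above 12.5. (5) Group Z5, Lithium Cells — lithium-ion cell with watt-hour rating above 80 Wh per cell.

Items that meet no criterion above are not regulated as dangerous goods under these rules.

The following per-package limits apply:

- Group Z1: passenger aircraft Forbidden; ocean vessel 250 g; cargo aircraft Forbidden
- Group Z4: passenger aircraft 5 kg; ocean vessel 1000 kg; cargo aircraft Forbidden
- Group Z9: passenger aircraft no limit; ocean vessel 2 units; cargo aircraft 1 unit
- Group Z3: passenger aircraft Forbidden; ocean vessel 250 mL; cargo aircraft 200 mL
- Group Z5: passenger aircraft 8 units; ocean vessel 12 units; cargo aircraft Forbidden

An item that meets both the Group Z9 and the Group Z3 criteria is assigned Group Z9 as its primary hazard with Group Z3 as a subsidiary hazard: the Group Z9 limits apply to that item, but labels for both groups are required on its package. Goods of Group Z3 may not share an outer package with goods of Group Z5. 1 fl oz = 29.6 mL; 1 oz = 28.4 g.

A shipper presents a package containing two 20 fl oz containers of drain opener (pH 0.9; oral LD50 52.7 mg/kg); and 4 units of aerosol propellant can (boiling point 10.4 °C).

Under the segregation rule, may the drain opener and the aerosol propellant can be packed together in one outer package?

Yes

With pH 0.9 (≤ 2), the drain opener falls in Group Z3.
With boiling point 10.4 °C (< 25 °C), the aerosol propellant can falls in Group Z9.
No segregation rule bars Group Z3 with Group Z9.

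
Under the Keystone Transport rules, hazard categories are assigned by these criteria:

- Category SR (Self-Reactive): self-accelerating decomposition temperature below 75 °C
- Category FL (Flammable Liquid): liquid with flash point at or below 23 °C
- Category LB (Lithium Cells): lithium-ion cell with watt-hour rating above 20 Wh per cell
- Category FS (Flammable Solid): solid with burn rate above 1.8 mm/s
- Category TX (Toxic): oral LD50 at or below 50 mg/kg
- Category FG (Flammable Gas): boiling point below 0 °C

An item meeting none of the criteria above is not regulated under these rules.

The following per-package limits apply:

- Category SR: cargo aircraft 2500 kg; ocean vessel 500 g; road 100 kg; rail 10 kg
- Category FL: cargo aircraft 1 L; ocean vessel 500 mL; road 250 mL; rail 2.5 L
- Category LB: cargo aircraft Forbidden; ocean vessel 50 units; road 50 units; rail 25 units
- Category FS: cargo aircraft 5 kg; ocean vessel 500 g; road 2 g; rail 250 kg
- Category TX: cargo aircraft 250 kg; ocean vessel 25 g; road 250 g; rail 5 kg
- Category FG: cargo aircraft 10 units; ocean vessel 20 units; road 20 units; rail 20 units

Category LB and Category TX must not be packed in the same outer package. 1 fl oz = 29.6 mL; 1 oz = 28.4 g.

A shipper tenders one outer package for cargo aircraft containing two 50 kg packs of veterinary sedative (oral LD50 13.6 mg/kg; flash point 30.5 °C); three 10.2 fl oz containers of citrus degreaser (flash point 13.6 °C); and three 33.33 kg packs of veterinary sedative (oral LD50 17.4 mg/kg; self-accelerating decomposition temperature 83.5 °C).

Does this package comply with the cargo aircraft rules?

Veterinary sedative: oral LD50 13.6 mg/kg ≤ 50 mg/kg → Category TX (Toxic).
The citrus degreaser has flash point 13.6 °C, which is ≤ 23 °C, so it is Category FL (Flammable Liquid).
Veterinary sedative: oral LD50 17.4 mg/kg ≤ 50 mg/kg → Category TX (Toxic).
Total Category TX: (two 50 kg packs = 100 kg) + (three 33.33 kg packs = 99.99 kg) = 199.99 kg.
That is within the Category TX cargo aircraft limit of 250 kg.
Category FL quantity: three 10.2 fl oz containers = 905.76 mL.
905.76 mL ≤ 1 L (cargo aircraft limit, Category FL) — within limit.
The segregation rule (Category LB with Category TX) does not apply to Category TX with Category FL.
Every hazard category is within its cargo aircraft limit and no segregation rule is violated.

Yes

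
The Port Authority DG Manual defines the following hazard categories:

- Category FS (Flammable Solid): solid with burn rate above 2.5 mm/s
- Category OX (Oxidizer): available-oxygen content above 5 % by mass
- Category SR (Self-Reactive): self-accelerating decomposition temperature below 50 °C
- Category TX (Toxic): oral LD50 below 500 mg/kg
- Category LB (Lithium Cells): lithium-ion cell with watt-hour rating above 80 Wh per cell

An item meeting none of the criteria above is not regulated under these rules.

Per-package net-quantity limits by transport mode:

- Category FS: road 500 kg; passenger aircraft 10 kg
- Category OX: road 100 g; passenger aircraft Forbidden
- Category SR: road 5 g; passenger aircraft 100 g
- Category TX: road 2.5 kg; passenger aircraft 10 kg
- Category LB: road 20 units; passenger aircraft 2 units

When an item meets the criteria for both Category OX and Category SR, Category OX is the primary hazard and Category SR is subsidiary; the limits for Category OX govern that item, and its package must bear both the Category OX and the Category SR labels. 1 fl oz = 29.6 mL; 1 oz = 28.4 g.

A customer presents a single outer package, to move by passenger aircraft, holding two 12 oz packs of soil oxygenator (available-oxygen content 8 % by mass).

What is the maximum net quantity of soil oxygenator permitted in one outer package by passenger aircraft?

With available-oxygen content 8 % by mass (> 5 % by mass), the soil oxygenator falls in Category OX.
The passenger aircraft limit for Category OX is Forbidden.

Forbidden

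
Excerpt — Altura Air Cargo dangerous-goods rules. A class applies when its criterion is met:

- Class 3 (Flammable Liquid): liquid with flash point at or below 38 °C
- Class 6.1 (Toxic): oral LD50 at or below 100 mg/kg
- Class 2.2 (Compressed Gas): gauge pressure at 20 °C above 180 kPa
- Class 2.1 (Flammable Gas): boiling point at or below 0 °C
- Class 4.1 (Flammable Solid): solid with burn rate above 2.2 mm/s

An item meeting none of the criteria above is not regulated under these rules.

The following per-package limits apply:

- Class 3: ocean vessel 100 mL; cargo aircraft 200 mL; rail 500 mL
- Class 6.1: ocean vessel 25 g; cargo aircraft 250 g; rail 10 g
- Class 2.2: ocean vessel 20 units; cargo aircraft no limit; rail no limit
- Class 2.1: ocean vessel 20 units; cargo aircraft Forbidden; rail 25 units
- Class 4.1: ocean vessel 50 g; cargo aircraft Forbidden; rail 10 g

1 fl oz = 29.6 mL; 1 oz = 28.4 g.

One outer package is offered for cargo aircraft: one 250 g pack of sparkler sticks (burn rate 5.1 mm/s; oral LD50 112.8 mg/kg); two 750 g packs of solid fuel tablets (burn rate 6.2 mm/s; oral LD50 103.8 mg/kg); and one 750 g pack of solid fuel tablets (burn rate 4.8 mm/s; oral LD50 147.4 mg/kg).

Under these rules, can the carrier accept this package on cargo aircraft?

No

Burn rate 5.1 mm/s meets the Class 4.1 criterion (Flammable Solid), so the sparkler sticks are Class 4.1.
The solid fuel tablets have burn rate 6.2 mm/s, which is > 2.2 mm/s, so they are Class 4.1 (Flammable Solid).
Solid fuel tablets: burn rate 4.8 mm/s > 2.2 mm/s → Class 4.1 (Flammable Solid).
Total Class 4.1: 250 g + (two 750 g packs = 1.5 kg) + 750 g = 2.5 kg.
Class 4.1 is Forbidden by cargo aircraft.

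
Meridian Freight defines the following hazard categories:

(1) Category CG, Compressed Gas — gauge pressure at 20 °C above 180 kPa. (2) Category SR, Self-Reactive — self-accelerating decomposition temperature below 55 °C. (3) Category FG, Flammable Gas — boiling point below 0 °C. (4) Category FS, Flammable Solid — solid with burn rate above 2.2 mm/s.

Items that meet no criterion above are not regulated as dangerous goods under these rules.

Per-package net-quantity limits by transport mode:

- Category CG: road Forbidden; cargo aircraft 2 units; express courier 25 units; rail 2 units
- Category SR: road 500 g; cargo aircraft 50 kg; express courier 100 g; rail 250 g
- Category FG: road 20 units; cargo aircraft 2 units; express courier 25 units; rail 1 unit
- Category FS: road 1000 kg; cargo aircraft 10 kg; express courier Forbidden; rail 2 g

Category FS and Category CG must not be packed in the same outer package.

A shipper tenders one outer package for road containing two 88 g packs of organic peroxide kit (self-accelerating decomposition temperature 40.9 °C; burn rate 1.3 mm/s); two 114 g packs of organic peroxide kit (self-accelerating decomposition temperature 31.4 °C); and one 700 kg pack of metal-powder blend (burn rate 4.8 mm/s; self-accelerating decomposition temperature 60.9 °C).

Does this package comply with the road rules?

Yes

The organic peroxide kit has self-accelerating decomposition temperature 40.9 °C, which is < 55 °C, so it is Category SR (Self-Reactive).
With self-accelerating decomposition temperature 31.4 °C (< 55 °C), the organic peroxide kit falls in Category SR.
The metal-powder blend has burn rate 4.8 mm/s, which is > 2.2 mm/s, so it is Category FS (Flammable Solid).
Total Category SR: (two 88 g packs = 176 g) + (two 114 g packs = 228 g) = 404 g.
404 g is within the road limit of 500 g for Category SR.
Category FS quantity: 700 kg.
700 kg is within the road limit of 1000 kg for Category FS.
The segregation rule (Category FS with Category CG) does not apply to Category SR with Category FS.
Every hazard category is within its road limit and no segregation rule is violated.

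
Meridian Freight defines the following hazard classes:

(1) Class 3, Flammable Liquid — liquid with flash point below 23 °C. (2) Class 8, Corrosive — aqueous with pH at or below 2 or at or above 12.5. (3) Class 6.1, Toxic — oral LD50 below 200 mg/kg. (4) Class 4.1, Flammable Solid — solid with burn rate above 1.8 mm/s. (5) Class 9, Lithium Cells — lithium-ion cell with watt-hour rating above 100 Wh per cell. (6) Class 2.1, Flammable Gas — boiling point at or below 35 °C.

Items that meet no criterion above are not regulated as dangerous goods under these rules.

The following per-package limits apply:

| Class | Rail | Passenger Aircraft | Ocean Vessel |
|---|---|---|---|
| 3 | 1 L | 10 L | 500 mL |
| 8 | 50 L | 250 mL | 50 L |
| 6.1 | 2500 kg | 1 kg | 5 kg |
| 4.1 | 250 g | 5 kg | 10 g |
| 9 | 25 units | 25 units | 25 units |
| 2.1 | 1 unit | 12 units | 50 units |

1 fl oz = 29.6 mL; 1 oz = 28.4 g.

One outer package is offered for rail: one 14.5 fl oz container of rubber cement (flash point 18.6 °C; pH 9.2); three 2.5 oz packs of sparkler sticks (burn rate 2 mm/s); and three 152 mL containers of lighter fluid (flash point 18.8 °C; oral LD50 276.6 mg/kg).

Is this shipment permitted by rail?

Yes

The rubber cement has flash point 18.6 °C, which is < 23 °C, so it is Class 3 (Flammable Liquid).
With burn rate 2 mm/s (> 1.8 mm/s), the sparkler sticks fall in Class 4.1.
The lighter fluid has flash point 18.8 °C, which is < 23 °C, so it is Class 3 (Flammable Liquid).
Class 3 net quantity: (one 14.5 fl oz container = 429.2 mL) + (three 152 mL containers = 456 mL) = 885.2 mL.
885.2 mL ≤ 1 L (rail limit, Class 3) — within limit.
Class 4.1 quantity: three 2.5 oz packs = 213 g.
That is within the Class 4.1 rail limit of 250 g.
Every hazard class is within its rail limit and no segregation rule is violated.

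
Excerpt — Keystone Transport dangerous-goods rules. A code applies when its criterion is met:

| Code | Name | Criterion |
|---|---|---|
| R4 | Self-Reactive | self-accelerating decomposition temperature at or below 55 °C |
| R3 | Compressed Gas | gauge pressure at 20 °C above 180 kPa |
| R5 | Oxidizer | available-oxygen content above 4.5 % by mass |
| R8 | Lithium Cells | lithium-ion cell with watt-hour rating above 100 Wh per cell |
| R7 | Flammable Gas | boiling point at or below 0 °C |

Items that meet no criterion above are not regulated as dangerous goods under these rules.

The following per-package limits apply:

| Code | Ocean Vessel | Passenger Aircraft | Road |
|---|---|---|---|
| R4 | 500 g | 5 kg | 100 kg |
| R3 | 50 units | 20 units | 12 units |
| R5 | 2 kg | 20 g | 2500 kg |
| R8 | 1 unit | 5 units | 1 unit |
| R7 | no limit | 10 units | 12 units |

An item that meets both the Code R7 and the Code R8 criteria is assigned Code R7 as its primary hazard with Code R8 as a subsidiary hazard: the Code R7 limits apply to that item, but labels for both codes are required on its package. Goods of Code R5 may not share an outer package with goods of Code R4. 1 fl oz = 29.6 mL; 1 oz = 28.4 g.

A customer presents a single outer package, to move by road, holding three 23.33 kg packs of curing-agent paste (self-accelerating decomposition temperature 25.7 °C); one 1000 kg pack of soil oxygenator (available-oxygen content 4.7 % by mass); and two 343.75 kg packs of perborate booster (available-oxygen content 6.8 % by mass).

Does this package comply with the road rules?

No

The curing-agent paste has self-accelerating decomposition temperature 25.7 °C, which is ≤ 55 °C, so it is Code R4 (Self-Reactive).
Available-oxygen content 4.7 % by mass meets the Code R5 criterion (Oxidizer), so the soil oxygenator is Code R5.
Available-oxygen content 6.8 % by mass meets the Code R5 criterion (Oxidizer), so the perborate booster is Code R5.
Code R5 net quantity: 1000 kg + (two 343.75 kg packs = 687.5 kg) = 1687.5 kg.
That is within the Code R5 road limit of 2500 kg.
Code R4 quantity: three 23.33 kg packs = 69.99 kg.
69.99 kg ≤ 100 kg (road limit, Code R4) — within limit.
Code R5 and Code R4 may not share an outer package.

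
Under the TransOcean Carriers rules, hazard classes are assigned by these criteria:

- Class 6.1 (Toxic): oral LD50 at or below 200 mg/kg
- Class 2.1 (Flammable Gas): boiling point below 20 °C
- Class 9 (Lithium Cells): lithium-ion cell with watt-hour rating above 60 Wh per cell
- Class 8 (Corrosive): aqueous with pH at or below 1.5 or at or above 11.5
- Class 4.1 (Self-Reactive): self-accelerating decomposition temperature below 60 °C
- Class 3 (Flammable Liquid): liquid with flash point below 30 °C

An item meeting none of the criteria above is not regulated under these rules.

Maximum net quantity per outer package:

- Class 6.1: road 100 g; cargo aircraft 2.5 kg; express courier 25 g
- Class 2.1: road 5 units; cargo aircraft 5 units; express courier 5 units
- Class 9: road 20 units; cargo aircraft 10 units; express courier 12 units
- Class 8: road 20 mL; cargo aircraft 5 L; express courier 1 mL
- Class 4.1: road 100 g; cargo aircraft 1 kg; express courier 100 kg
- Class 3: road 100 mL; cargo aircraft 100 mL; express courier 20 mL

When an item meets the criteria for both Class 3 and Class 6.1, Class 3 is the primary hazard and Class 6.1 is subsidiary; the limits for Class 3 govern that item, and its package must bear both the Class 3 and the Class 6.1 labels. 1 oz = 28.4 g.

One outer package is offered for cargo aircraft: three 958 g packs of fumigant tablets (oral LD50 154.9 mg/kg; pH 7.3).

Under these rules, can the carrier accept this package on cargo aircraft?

No

The fumigant tablets have oral LD50 154.9 mg/kg, which is ≤ 200 mg/kg, so they are Class 6.1 (Toxic).
Class 6.1 quantity: three 958 g packs = 2.874 kg.
2.874 kg exceeds the cargo aircraft limit of 2.5 kg for Class 6.1.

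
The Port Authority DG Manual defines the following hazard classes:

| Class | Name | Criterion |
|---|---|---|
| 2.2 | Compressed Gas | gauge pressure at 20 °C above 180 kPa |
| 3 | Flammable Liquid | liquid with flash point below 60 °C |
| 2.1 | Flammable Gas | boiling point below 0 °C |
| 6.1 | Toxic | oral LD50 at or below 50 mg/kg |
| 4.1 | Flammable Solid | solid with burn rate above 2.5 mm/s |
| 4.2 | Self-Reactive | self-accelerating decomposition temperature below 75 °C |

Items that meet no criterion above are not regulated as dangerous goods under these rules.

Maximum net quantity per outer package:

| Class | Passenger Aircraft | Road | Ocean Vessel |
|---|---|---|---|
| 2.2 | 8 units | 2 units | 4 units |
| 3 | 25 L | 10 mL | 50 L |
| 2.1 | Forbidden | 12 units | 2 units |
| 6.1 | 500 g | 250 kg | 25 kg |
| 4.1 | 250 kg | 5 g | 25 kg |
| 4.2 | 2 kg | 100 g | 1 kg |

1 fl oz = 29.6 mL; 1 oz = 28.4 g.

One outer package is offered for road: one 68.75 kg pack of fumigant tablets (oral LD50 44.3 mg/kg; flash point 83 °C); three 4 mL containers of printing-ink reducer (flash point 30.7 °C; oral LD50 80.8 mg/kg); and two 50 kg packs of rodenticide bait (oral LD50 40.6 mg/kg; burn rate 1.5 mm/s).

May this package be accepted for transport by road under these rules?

Oral LD50 44.3 mg/kg meets the Class 6.1 criterion (Toxic), so the fumigant tablets are Class 6.1.
Printing-ink reducer: flash point 30.7 °C < 60 °C → Class 3 (Flammable Liquid).
The rodenticide bait has oral LD50 40.6 mg/kg, which is ≤ 50 mg/kg, so it is Class 6.1 (Toxic).
Total Class 6.1: 68.75 kg + (two 50 kg packs = 100 kg) = 168.75 kg.
168.75 kg is within the road limit of 250 kg for Class 6.1.
Class 3 quantity: three 4 mL containers = 12 mL.
That exceeds the Class 3 road limit of 10 mL.

No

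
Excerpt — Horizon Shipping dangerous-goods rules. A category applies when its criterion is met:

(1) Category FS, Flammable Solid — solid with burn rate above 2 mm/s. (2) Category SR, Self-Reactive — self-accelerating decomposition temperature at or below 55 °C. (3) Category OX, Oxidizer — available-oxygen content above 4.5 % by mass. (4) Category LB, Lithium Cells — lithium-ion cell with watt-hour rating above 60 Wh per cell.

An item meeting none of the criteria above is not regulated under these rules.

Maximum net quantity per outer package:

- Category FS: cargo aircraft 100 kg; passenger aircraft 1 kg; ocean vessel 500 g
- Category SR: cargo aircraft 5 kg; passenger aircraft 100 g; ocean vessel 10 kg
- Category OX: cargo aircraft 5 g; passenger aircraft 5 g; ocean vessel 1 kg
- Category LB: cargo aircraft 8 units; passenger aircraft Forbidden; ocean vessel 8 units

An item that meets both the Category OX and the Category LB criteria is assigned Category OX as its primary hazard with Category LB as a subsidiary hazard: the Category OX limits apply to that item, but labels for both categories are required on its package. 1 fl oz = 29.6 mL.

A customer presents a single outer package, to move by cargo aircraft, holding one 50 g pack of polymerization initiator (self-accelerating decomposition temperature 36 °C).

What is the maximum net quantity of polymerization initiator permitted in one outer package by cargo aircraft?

The polymerization initiator has self-accelerating decomposition temperature 36 °C, which is ≤ 55 °C, so it is Category SR (Self-Reactive).
The cargo aircraft limit for Category SR is 5 kg.

5 kg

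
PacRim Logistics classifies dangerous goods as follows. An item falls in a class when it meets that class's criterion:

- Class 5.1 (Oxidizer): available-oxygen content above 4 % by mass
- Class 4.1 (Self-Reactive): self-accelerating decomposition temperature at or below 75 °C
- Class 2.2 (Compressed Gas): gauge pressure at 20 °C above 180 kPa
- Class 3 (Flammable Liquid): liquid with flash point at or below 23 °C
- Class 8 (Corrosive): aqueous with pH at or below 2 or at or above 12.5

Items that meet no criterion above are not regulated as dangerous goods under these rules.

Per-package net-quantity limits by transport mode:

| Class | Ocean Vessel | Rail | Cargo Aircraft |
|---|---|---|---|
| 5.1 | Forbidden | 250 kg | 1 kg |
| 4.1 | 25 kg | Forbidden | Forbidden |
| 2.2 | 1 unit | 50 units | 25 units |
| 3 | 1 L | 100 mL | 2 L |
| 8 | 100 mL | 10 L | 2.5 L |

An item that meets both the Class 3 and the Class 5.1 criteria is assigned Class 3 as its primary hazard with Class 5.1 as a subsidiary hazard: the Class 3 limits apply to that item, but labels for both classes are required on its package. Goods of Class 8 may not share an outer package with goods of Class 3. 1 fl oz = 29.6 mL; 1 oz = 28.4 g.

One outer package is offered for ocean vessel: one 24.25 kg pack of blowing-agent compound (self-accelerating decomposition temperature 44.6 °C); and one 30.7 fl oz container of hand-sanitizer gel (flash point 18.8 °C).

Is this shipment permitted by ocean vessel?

Yes

Self-accelerating decomposition temperature 44.6 °C meets the Class 4.1 criterion (Self-Reactive), so the blowing-agent compound is Class 4.1.
Flash point 18.8 °C meets the Class 3 criterion (Flammable Liquid), so the hand-sanitizer gel is Class 3.
Class 3 quantity: one 30.7 fl oz container = 908.72 mL.
908.72 mL ≤ 1 L (ocean vessel limit, Class 3) — within limit.
Class 4.1 quantity: 24.25 kg.
24.25 kg is within the ocean vessel limit of 25 kg for Class 4.1.
The segregation rule (Class 8 with Class 3) does not apply to Class 3 with Class 4.1.
Every hazard class is within its ocean vessel limit and no segregation rule is violated.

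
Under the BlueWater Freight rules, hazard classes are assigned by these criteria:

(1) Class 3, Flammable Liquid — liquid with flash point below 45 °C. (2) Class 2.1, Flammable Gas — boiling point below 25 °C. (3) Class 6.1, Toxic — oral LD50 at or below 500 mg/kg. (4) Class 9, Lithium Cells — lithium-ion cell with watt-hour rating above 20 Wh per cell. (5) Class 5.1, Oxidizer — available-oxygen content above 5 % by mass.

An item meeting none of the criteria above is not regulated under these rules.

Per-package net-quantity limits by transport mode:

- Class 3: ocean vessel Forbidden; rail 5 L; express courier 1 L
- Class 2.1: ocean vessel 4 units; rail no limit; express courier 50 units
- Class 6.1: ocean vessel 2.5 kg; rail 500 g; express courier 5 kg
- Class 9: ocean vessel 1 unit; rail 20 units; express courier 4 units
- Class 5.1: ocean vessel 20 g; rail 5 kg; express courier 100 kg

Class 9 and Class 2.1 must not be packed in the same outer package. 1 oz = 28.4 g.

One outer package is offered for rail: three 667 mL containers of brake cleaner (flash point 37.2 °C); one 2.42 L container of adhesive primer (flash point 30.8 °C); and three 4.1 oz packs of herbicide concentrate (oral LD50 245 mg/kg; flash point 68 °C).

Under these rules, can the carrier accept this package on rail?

With flash point 37.2 °C (< 45 °C), the brake cleaner falls in Class 3.
With flash point 30.8 °C (< 45 °C), the adhesive primer falls in Class 3.
The herbicide concentrate has oral LD50 245 mg/kg, which is ≤ 500 mg/kg, so it is Class 6.1 (Toxic).
Class 3 net quantity: (three 667 mL containers = 2.001 L) + 2.42 L = 4.421 L.
That is within the Class 3 rail limit of 5 L.
Class 6.1 quantity: three 4.1 oz packs = 349.32 g.
That is within the Class 6.1 rail limit of 500 g.
The segregation rule (Class 9 with Class 2.1) does not apply to Class 3 with Class 6.1.
Every hazard class is within its rail limit and no segregation rule is violated.

Yes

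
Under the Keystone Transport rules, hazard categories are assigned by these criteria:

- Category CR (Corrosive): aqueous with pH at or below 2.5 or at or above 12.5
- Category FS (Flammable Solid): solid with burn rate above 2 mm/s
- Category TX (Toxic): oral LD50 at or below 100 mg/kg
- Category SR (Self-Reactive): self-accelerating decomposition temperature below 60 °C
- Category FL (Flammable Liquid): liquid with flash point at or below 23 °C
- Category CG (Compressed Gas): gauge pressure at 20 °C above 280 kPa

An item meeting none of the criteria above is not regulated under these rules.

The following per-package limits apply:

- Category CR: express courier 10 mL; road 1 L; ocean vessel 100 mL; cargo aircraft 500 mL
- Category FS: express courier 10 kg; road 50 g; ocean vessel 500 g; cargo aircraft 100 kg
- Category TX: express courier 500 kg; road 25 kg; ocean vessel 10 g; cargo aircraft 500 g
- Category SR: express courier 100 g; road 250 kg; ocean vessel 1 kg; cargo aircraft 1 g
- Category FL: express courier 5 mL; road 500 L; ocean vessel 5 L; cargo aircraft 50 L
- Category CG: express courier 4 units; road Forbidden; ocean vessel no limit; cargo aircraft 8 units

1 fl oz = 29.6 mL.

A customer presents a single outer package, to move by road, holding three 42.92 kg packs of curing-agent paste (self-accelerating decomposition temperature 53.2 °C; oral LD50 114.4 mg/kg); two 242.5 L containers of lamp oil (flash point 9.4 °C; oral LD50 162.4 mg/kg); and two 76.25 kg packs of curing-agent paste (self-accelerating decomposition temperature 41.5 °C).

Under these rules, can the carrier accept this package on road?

No

With self-accelerating decomposition temperature 53.2 °C (< 60 °C), the curing-agent paste falls in Category SR.
Lamp oil: flash point 9.4 °C ≤ 23 °C → Category FL (Flammable Liquid).
The curing-agent paste has self-accelerating decomposition temperature 41.5 °C, which is < 60 °C, so it is Category SR (Self-Reactive).
Category SR net quantity: (three 42.92 kg packs = 128.76 kg) + (two 76.25 kg packs = 152.5 kg) = 281.26 kg.
That exceeds the Category SR road limit of 250 kg.
Category FL quantity: two 242.5 L containers = 485 L.
485 L is within the road limit of 500 L for Category FL.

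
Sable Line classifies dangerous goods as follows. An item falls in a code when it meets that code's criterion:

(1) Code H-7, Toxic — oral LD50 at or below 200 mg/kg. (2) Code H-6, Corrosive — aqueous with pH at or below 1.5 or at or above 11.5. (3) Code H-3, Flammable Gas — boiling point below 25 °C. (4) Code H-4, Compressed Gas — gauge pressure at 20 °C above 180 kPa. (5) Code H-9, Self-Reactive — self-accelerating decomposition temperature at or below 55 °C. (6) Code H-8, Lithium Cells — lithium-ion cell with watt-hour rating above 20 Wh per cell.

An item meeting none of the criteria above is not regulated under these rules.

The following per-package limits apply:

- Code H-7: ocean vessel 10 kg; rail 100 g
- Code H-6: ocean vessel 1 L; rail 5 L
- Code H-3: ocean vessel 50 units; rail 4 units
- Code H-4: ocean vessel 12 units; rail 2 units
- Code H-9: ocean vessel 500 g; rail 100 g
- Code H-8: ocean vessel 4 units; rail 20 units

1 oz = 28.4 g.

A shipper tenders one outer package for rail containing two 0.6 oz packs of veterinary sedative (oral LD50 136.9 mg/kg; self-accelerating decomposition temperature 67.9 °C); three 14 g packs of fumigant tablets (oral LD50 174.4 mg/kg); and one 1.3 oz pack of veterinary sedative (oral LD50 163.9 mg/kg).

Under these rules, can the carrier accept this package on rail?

No

The veterinary sedative has oral LD50 136.9 mg/kg, which is ≤ 200 mg/kg, so it is Code H-7 (Toxic).
Oral LD50 174.4 mg/kg meets the Code H-7 criterion (Toxic), so the fumigant tablets are Code H-7.
Oral LD50 163.9 mg/kg meets the Code H-7 criterion (Toxic), so the veterinary sedative is Code H-7.
Total Code H-7: (two 0.6 oz packs = 34.08 g) + (three 14 g packs = 42 g) + (one 1.3 oz pack = 36.92 g) = 113 g.
113 g exceeds the rail limit of 100 g for Code H-7.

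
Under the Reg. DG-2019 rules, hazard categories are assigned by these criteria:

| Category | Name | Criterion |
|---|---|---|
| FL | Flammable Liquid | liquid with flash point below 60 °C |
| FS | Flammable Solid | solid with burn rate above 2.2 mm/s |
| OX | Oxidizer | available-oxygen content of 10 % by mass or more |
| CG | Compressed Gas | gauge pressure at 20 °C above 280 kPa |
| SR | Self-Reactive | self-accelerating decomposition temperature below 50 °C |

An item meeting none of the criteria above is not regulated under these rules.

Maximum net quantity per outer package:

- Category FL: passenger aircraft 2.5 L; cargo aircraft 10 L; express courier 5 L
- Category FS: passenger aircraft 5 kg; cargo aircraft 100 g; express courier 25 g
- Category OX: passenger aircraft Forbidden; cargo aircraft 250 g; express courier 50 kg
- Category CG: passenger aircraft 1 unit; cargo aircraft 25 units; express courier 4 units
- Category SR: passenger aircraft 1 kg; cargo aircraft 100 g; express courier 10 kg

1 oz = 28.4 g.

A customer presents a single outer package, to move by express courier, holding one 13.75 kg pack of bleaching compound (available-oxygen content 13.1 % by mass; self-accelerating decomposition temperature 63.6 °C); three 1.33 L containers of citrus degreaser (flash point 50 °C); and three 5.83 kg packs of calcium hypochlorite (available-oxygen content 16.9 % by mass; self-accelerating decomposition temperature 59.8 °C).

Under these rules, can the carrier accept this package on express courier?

Available-oxygen content 13.1 % by mass meets the Category OX criterion (Oxidizer), so the bleaching compound is Category OX.
The citrus degreaser has flash point 50 °C, which is < 60 °C, so it is Category FL (Flammable Liquid).
Calcium hypochlorite: available-oxygen content 16.9 % by mass ≥ 10 % by mass → Category OX (Oxidizer).
Category OX net quantity: 13.75 kg + (three 5.83 kg packs = 17.49 kg) = 31.24 kg.
31.24 kg ≤ 50 kg (express courier limit, Category OX) — within limit.
Category FL quantity: three 1.33 L containers = 3.99 L.
3.99 L is within the express courier limit of 5 L for Category FL.
Every hazard category is within its express courier limit and no segregation rule is violated.

Yes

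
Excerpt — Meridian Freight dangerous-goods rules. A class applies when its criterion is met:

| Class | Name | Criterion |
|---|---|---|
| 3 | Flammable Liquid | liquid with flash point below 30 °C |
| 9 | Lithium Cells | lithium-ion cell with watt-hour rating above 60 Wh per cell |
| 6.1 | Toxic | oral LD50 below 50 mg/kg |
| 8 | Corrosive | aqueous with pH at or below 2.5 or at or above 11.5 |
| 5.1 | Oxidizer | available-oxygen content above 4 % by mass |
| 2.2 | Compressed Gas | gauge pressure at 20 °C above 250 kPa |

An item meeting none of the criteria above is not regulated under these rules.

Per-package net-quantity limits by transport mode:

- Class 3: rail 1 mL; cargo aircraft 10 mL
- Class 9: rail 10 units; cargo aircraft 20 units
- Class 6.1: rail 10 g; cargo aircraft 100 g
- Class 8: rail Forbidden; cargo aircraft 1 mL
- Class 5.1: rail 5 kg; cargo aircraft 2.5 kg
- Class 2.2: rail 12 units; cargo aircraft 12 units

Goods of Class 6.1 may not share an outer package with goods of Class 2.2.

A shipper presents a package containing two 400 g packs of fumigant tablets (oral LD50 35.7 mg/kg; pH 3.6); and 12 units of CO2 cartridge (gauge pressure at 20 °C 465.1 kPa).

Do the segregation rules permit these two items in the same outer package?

Oral LD50 35.7 mg/kg meets the Class 6.1 criterion (Toxic), so the fumigant tablets are Class 6.1.
The CO2 cartridge has gauge pressure at 20 °C 465.1 kPa, which is > 250 kPa, so it is Class 2.2 (Compressed Gas).
Class 6.1 and Class 2.2 may not share an outer package.

No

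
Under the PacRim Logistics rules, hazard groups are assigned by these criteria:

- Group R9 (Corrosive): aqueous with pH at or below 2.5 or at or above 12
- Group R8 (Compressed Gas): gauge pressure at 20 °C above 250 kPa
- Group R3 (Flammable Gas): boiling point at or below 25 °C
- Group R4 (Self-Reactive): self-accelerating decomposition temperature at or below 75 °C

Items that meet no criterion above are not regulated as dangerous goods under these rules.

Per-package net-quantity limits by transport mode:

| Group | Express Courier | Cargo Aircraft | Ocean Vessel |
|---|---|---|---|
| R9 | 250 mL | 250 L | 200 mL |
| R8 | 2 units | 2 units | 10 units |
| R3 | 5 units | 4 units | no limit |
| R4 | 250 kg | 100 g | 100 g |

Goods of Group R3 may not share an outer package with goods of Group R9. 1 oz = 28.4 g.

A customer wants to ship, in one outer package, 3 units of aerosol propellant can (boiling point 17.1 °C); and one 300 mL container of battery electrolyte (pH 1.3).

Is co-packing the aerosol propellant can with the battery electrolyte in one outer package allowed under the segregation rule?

Boiling point 17.1 °C meets the Group R3 criterion (Flammable Gas), so the aerosol propellant can is Group R3.
With pH 1.3 (≤ 2.5), the battery electrolyte falls in Group R9.
Group R3 and Group R9 may not share an outer package.

No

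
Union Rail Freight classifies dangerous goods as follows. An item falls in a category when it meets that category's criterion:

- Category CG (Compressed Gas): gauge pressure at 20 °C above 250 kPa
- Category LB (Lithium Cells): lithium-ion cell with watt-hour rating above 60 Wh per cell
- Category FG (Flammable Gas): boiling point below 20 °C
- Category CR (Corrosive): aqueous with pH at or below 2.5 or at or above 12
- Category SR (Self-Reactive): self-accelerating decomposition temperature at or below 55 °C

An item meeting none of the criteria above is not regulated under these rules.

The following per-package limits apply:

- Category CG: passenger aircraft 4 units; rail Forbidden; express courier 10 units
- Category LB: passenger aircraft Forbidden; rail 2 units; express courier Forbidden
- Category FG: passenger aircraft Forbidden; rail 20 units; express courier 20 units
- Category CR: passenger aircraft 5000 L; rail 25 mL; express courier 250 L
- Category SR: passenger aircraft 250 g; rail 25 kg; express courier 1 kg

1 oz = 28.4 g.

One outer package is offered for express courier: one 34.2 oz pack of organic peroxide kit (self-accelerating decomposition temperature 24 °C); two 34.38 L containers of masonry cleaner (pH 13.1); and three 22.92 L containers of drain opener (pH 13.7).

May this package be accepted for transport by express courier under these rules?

Self-accelerating decomposition temperature 24 °C meets the Category SR criterion (Self-Reactive), so the organic peroxide kit is Category SR.
The masonry cleaner has pH 13.1, which is ≥ 12, so it is Category CR (Corrosive).
The drain opener has pH 13.7, which is ≥ 12, so it is Category CR (Corrosive).
Total Category CR: (two 34.38 L containers = 68.76 L) + (three 22.92 L containers = 68.76 L) = 137.52 L.
137.52 L is within the express courier limit of 250 L for Category CR.
Category SR quantity: one 34.2 oz pack = 971.28 g.
971.28 g is within the express courier limit of 1 kg for Category SR.
Every hazard category is within its express courier limit and no segregation rule is violated.

Yes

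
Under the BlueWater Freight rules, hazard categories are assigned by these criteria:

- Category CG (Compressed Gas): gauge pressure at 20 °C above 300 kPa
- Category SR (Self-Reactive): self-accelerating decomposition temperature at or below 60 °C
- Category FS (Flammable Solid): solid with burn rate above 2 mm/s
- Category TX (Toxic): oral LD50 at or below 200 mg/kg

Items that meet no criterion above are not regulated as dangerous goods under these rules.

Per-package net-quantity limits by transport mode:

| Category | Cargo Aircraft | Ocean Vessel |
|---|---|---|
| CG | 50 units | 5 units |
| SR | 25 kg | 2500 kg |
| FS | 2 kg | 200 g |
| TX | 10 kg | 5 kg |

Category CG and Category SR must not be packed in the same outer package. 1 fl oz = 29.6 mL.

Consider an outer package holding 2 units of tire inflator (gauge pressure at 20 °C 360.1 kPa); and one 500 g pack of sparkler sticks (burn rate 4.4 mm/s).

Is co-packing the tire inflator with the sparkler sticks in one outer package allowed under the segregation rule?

With gauge pressure at 20 °C 360.1 kPa (> 300 kPa), the tire inflator falls in Category CG.
Burn rate 4.4 mm/s meets the Category FS criterion (Flammable Solid), so the sparkler sticks are Category FS.
No segregation rule bars Category CG with Category FS.

Yes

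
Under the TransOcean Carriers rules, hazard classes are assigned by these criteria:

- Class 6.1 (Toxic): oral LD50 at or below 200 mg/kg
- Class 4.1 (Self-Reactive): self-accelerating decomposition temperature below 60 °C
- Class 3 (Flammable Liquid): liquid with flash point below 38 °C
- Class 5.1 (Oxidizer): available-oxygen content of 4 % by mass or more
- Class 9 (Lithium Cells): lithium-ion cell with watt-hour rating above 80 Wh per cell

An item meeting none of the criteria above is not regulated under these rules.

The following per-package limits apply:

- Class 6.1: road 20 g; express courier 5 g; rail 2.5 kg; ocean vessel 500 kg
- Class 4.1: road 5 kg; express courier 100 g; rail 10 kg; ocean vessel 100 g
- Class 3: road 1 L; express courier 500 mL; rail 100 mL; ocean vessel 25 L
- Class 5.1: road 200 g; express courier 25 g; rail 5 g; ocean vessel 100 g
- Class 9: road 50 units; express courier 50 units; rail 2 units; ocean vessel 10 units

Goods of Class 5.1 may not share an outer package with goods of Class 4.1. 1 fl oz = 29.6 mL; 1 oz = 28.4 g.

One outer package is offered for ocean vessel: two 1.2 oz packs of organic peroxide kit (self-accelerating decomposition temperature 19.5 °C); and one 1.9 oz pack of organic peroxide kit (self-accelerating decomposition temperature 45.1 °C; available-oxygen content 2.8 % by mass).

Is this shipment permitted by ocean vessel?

No

The organic peroxide kit has self-accelerating decomposition temperature 19.5 °C, which is < 60 °C, so it is Class 4.1 (Self-Reactive).
Self-accelerating decomposition temperature 45.1 °C meets the Class 4.1 criterion (Self-Reactive), so the organic peroxide kit is Class 4.1.
Total Class 4.1: (two 1.2 oz packs = 68.16 g) + (one 1.9 oz pack = 53.96 g) = 122.12 g.
That exceeds the Class 4.1 ocean vessel limit of 100 g.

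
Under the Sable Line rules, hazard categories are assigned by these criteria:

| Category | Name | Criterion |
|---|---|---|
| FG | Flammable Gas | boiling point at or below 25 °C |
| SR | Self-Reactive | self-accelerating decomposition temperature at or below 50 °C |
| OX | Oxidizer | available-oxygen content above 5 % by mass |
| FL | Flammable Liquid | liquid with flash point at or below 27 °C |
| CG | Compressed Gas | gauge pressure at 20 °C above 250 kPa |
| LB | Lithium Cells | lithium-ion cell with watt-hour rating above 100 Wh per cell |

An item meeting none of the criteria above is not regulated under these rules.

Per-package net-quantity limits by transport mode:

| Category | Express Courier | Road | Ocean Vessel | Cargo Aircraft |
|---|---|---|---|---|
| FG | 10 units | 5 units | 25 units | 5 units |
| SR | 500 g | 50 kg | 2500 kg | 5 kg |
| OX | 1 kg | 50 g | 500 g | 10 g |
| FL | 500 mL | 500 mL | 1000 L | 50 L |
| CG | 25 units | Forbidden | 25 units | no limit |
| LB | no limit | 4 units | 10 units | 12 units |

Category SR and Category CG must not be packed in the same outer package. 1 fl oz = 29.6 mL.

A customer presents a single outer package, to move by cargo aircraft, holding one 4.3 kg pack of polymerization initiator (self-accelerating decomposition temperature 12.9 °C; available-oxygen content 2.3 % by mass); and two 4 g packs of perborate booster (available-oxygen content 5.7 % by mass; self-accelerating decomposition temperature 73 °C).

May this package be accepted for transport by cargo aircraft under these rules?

Self-accelerating decomposition temperature 12.9 °C meets the Category SR criterion (Self-Reactive), so the polymerization initiator is Category SR.
With available-oxygen content 5.7 % by mass (> 5 % by mass), the perborate booster falls in Category OX.
Category SR quantity: 4.3 kg.
4.3 kg is within the cargo aircraft limit of 5 kg for Category SR.
Category OX quantity: two 4 g packs = 8 g.
8 g is within the cargo aircraft limit of 10 g for Category OX.
The segregation rule (Category SR with Category CG) does not apply to Category SR with Category OX.
Every hazard category is within its cargo aircraft limit and no segregation rule is violated.

Yes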